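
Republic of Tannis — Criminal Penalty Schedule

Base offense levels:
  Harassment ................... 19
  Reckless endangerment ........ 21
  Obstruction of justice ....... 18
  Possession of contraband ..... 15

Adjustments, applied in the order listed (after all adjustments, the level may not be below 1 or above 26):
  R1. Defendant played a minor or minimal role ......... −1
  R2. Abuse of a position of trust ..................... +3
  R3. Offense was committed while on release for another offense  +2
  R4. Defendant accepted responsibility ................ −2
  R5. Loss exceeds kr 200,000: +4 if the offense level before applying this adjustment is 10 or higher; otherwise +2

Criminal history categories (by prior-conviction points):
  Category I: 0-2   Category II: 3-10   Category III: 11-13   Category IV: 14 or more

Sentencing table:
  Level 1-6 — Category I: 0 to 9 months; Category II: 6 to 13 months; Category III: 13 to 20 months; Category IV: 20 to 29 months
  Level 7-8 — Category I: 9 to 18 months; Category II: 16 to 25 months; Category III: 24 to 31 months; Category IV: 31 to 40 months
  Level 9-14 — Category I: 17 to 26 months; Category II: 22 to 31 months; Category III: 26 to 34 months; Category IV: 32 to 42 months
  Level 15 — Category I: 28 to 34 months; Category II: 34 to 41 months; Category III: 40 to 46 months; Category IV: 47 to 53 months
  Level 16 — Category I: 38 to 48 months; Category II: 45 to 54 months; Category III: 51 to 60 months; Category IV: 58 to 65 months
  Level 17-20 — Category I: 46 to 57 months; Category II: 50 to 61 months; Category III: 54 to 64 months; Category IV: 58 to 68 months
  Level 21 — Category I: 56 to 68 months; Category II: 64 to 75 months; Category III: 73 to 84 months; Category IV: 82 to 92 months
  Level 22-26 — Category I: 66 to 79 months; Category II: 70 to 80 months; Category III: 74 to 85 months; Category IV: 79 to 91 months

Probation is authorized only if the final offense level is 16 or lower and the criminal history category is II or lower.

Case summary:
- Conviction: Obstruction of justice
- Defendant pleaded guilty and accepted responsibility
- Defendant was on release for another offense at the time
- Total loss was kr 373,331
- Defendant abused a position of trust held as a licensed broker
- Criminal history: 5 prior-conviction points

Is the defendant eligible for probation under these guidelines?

No

Base offense level for obstruction of justice: 18.
R2 applies: 18 + 3 = 21.
R3 applies: 21 + 2 = 23.
R4 applies: 23 − 2 = 21.
R5 applies (level before this adjustment is 21 ≥ 10, so +4): 21 + 4 = 25.
Final offense level: 25.
Criminal history: 5 prior points → Category II (3-10).
Level 25 falls in the 22-26 band.
Grid: Level 22-26 × Category II = 70-80 months.
Probation check: level 25 > 16 and category II ≤ II → not eligible.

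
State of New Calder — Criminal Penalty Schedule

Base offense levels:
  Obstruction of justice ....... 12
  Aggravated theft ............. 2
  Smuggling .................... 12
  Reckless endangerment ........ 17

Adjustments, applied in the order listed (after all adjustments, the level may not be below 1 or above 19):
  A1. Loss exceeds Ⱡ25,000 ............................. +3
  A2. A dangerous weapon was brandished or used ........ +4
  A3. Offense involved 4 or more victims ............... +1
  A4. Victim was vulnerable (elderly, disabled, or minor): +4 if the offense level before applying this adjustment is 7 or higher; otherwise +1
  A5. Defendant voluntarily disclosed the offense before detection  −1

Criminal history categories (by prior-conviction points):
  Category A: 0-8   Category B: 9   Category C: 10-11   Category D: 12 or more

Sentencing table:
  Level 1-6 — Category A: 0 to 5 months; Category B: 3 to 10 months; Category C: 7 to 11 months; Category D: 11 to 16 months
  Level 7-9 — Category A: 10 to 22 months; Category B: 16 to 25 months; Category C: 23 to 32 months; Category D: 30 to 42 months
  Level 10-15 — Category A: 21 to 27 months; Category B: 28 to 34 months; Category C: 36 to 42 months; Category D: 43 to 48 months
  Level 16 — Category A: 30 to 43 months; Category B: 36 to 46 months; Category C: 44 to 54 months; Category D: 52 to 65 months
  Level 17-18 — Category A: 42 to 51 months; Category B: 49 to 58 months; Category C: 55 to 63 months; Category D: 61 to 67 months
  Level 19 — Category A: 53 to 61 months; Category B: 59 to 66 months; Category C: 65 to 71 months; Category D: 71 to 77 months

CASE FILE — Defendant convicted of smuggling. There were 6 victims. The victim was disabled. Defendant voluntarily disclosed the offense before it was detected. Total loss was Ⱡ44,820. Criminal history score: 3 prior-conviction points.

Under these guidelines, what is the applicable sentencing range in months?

53-61 months

Base offense level for smuggling: 12.
A1 applies: 12 + 3 = 15.
A2 does not apply.
A3 applies: 15 + 1 = 16.
A4 applies (level before this adjustment is 16 ≥ 7, so +4): 16 + 4 = 20.
A5 applies: 20 − 1 = 19.
Final offense level: 19.
Criminal history: 3 prior points → Category A (0-8).
Level 19 falls in the 19 band.
Grid: Level 19 × Category A = 53-61 months.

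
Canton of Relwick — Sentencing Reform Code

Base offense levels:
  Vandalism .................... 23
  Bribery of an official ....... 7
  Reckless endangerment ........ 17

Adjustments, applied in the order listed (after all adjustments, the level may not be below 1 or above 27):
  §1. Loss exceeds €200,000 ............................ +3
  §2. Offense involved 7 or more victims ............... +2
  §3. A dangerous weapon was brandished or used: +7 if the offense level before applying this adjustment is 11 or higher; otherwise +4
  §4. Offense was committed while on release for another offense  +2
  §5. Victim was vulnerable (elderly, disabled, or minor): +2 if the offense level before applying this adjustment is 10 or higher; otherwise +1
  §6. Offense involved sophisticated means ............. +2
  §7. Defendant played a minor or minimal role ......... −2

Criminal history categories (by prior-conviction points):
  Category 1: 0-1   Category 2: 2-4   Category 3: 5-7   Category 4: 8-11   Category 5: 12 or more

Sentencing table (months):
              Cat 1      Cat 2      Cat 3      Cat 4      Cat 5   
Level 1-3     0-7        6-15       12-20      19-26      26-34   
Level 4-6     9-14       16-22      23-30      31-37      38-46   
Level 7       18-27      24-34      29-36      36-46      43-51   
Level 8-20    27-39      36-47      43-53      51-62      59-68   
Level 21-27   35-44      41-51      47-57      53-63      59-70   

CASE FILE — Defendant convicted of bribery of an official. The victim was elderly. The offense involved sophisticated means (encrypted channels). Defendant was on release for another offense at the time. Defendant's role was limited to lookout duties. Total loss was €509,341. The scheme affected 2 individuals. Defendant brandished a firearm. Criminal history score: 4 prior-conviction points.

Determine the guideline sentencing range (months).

36-47 months

Base offense level for bribery of an official: 7.
§1 applies: 7 + 3 = 10.
§3 applies (level before this adjustment is 10 < 11, so +4): 10 + 4 = 14.
§4 applies: 14 + 2 = 16.
§5 applies (level before this adjustment is 16 ≥ 10, so +2): 16 + 2 = 18.
§6 applies: 18 + 2 = 20.
§7 applies: 20 − 2 = 18.
Final offense level: 18.
Criminal history: 4 prior points → Category 2 (2-4).
Level 18 falls in the 8-20 band.
Grid: Level 8-20 × Category 2 = 36-47 months.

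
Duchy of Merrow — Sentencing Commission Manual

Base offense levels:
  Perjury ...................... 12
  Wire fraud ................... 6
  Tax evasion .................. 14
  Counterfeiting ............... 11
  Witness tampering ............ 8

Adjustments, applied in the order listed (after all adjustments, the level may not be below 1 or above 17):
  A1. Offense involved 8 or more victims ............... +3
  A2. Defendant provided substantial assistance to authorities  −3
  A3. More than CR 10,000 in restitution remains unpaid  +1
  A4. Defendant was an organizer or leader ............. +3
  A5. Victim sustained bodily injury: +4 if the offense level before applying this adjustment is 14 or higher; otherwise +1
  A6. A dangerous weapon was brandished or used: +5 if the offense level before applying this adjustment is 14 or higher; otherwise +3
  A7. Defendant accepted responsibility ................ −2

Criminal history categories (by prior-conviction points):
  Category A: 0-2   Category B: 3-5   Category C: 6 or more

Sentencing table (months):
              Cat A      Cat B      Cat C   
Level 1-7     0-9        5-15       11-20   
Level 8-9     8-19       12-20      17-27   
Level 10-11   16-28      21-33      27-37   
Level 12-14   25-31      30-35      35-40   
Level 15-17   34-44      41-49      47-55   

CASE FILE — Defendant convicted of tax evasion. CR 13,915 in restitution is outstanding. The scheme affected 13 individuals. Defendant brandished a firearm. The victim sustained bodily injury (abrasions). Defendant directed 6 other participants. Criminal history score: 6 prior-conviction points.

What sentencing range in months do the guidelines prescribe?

Base offense level for tax evasion: 14.
A1 applies: 14 + 3 = 17.
A3 applies: 17 + 1 = 18.
A4 applies: 18 + 3 = 21.
A5 applies (level before this adjustment is 21 ≥ 14, so +4): 21 + 4 = 25.
A6 applies (level before this adjustment is 25 ≥ 14, so +5): 25 + 5 = 30.
A7 does not apply.
Level 30 exceeds the maximum of 17; capped at 17.
Final offense level: 17.
Criminal history: 6 prior points → Category C (6+).
Level 17 falls in the 15-17 band.
Grid: Level 15-17 × Category C = 47-55 months.

47-55 months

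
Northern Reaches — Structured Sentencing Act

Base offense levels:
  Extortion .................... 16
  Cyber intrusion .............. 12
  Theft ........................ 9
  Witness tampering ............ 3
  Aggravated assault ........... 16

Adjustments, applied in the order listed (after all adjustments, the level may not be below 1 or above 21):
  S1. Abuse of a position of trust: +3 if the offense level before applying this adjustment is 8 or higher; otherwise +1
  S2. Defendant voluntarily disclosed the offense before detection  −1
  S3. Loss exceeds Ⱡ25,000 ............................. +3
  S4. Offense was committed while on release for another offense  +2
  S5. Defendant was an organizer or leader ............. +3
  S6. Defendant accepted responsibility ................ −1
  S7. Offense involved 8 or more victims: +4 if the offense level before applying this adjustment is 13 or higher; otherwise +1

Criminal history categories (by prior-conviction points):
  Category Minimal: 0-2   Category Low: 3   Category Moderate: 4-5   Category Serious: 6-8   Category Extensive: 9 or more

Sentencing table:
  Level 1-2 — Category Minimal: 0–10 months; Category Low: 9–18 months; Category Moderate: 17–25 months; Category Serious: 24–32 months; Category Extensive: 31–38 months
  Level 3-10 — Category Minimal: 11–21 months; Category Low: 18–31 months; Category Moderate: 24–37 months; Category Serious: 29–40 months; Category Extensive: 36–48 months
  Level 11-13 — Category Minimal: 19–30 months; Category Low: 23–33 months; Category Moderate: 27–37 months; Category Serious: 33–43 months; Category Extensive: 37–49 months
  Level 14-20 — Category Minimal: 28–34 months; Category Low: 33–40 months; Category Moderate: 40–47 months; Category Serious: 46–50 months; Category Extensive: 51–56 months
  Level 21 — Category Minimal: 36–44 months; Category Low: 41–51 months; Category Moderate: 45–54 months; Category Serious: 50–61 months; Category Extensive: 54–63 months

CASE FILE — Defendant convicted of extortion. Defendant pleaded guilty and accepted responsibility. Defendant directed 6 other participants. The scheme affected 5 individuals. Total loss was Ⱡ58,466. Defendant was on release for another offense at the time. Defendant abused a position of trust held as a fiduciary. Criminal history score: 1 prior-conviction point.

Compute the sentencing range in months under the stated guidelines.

36-44 months

Base offense level for extortion: 16.
S1 applies (level before this adjustment is 16 ≥ 8, so +3): 16 + 3 = 19.
S2 does not apply.
S3 applies: 19 + 3 = 22.
S4 applies: 22 + 2 = 24.
S5 applies: 24 + 3 = 27.
S6 applies: 27 − 1 = 26.
S7 does not apply.
Level 26 exceeds the maximum of 21; capped at 21.
Final offense level: 21.
Criminal history: 1 prior point → Category Minimal (0-2).
Level 21 falls in the 21 band.
Grid: Level 21 × Category Minimal = 36-44 months.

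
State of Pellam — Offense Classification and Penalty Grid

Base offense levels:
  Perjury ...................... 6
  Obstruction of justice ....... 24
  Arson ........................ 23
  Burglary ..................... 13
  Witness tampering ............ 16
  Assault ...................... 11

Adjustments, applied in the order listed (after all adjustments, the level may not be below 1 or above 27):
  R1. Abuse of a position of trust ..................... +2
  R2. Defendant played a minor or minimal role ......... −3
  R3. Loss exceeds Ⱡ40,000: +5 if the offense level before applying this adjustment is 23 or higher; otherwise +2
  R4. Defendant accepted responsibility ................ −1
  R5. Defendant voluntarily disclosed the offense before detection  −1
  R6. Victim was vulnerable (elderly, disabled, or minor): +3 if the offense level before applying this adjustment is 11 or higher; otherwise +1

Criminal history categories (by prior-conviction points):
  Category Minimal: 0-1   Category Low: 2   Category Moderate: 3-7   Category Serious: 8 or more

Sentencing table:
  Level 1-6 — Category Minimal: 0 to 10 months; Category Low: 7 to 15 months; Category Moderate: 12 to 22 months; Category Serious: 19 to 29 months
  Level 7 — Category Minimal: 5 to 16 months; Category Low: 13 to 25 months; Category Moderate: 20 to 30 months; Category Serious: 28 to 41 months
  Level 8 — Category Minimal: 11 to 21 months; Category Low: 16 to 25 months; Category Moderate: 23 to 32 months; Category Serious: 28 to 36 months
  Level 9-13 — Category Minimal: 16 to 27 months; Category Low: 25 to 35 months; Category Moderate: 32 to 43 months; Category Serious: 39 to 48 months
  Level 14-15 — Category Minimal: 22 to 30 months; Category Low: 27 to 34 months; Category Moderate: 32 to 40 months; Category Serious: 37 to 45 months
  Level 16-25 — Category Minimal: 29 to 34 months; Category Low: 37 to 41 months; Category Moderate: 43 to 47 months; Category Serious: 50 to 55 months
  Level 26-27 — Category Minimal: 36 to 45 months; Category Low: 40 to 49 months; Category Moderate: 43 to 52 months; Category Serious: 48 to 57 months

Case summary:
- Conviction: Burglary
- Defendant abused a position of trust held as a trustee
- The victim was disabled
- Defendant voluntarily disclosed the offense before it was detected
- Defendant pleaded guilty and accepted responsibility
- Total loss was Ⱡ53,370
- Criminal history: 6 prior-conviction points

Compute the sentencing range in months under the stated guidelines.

43-47 months

Base offense level for burglary: 13.
R1 applies: 13 + 2 = 15.
R3 applies (level before this adjustment is 15 < 23, so +2): 15 + 2 = 17.
R4 applies: 17 − 1 = 16.
R5 applies: 16 − 1 = 15.
R6 applies (level before this adjustment is 15 ≥ 11, so +3): 15 + 3 = 18.
Final offense level: 18.
Criminal history: 6 prior points → Category Moderate (3-7).
Level 18 falls in the 16-25 band.
Grid: Level 16-25 × Category Moderate = 43-47 months.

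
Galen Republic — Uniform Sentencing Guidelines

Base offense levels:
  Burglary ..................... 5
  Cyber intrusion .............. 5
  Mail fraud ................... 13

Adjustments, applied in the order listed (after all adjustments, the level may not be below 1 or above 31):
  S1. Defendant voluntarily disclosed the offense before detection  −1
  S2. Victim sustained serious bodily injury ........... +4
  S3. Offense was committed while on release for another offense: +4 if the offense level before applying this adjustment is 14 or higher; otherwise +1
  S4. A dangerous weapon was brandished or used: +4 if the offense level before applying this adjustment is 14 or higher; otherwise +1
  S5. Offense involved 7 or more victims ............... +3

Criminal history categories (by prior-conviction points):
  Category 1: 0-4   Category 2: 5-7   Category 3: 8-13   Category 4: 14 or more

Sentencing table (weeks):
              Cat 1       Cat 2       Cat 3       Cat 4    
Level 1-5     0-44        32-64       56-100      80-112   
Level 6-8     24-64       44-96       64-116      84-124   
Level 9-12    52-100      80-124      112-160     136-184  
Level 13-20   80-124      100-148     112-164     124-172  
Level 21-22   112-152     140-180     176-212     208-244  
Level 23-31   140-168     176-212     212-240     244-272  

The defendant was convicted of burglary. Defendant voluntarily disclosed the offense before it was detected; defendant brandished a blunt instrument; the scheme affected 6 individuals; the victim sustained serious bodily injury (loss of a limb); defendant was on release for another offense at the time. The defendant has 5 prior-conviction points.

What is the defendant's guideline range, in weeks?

Base offense level for burglary: 5.
S1 applies: 5 − 1 = 4.
S2 applies: 4 + 4 = 8.
S3 applies (level before this adjustment is 8 < 14, so +1): 8 + 1 = 9.
S4 applies (level before this adjustment is 9 < 14, so +1): 9 + 1 = 10.
Final offense level: 10.
Criminal history: 5 prior points → Category 2 (5-7).
Level 10 falls in the 9-12 band.
Grid: Level 9-12 × Category 2 = 80-124 weeks.

80-124 weeks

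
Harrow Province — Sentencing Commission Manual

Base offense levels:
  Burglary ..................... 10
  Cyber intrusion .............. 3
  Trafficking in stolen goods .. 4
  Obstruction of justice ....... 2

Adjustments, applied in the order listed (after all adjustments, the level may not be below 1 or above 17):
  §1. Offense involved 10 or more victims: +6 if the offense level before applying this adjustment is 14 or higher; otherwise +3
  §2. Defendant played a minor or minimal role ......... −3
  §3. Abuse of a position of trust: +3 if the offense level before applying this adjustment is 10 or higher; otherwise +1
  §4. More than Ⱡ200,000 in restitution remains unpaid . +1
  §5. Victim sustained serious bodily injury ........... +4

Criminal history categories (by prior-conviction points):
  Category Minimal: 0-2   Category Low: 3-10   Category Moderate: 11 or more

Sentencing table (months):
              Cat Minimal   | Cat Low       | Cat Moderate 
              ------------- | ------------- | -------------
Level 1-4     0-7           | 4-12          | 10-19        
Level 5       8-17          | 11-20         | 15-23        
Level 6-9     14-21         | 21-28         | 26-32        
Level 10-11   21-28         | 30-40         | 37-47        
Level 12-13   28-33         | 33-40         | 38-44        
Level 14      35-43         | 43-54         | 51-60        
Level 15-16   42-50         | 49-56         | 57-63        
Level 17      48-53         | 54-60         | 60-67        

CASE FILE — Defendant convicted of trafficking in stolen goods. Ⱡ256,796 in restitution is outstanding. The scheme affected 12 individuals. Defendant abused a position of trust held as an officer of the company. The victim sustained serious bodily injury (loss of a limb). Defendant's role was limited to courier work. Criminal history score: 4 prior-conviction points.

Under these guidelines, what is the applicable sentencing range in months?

Base offense level for trafficking in stolen goods: 4.
§1 applies (level before this adjustment is 4 < 14, so +3): 4 + 3 = 7.
§2 applies: 7 − 3 = 4.
§3 applies (level before this adjustment is 4 < 10, so +1): 4 + 1 = 5.
§4 applies: 5 + 1 = 6.
§5 applies: 6 + 4 = 10.
Final offense level: 10.
Criminal history: 4 prior points → Category Low (3-10).
Level 10 falls in the 10-11 band.
Grid: Level 10-11 × Category Low = 30-40 months.

30-40 months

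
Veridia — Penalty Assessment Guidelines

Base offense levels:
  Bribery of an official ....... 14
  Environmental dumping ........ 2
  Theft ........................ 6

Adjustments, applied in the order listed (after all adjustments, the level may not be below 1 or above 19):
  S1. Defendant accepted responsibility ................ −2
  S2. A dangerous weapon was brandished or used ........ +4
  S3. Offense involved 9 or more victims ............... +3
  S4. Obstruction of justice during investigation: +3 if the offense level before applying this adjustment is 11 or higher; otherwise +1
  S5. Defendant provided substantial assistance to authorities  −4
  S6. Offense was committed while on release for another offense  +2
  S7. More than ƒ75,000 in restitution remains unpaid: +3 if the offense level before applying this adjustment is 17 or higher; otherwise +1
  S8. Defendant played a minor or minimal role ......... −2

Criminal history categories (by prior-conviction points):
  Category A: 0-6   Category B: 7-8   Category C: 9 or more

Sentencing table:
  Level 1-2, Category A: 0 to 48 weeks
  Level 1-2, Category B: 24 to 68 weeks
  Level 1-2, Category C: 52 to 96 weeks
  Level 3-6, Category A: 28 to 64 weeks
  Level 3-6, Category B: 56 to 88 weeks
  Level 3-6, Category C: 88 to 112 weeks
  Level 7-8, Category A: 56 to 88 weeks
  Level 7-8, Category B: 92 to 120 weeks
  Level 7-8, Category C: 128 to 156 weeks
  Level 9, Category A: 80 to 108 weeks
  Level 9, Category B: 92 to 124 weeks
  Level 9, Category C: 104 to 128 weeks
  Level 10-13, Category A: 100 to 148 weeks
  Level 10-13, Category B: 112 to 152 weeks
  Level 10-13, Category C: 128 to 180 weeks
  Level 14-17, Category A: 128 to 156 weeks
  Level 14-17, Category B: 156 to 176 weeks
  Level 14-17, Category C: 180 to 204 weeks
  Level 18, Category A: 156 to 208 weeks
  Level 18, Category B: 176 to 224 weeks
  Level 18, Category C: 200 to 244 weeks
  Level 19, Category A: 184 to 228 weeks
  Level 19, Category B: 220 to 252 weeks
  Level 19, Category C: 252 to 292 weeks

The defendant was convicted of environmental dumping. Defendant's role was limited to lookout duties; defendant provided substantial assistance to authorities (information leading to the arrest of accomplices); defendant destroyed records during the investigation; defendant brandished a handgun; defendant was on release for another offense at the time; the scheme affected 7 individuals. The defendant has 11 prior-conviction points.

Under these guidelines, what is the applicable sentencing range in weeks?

Base offense level for environmental dumping: 2.
S1 does not apply.
S2 applies: 2 + 4 = 6.
S3 does not apply.
S4 applies (level before this adjustment is 6 < 11, so +1): 6 + 1 = 7.
S5 applies: 7 − 4 = 3.
S6 applies: 3 + 2 = 5.
S7 does not apply.
S8 applies: 5 − 2 = 3.
Final offense level: 3.
Criminal history: 11 prior points → Category C (9+).
Level 3 falls in the 3-6 band.
Grid: Level 3-6 × Category C = 88-112 weeks.

88-112 weeks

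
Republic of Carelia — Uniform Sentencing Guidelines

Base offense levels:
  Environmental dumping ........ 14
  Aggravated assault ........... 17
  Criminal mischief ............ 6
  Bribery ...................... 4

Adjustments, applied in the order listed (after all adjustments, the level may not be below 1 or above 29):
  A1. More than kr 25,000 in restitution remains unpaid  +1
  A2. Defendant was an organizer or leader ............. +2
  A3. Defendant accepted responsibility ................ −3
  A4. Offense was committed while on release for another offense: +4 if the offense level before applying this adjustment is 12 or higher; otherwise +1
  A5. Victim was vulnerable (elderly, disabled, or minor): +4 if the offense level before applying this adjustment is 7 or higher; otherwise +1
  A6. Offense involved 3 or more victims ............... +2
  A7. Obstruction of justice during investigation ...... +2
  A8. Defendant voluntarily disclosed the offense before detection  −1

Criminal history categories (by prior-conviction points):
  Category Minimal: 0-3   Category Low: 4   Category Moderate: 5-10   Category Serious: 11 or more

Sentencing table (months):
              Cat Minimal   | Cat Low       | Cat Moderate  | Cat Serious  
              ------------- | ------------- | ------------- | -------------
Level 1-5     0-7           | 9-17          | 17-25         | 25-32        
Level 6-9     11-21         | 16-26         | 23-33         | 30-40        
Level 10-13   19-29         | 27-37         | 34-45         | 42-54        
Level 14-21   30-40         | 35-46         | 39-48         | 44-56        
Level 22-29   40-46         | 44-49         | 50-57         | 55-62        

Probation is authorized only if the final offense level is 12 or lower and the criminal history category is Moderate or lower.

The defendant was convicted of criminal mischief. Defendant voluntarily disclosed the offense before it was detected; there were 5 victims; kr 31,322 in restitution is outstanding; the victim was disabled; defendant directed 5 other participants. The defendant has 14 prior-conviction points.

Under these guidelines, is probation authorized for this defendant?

No

Base offense level for criminal mischief: 6.
A1 applies: 6 + 1 = 7.
A2 applies: 7 + 2 = 9.
A3 does not apply.
A5 applies (level before this adjustment is 9 ≥ 7, so +4): 9 + 4 = 13.
A6 applies: 13 + 2 = 15.
A7 does not apply.
A8 applies: 15 − 1 = 14.
Final offense level: 14.
Criminal history: 14 prior points → Category Serious (11+).
Level 14 falls in the 14-21 band.
Grid: Level 14-21 × Category Serious = 44-56 months.
Probation check: level 14 > 12 and category Serious > Moderate → not eligible.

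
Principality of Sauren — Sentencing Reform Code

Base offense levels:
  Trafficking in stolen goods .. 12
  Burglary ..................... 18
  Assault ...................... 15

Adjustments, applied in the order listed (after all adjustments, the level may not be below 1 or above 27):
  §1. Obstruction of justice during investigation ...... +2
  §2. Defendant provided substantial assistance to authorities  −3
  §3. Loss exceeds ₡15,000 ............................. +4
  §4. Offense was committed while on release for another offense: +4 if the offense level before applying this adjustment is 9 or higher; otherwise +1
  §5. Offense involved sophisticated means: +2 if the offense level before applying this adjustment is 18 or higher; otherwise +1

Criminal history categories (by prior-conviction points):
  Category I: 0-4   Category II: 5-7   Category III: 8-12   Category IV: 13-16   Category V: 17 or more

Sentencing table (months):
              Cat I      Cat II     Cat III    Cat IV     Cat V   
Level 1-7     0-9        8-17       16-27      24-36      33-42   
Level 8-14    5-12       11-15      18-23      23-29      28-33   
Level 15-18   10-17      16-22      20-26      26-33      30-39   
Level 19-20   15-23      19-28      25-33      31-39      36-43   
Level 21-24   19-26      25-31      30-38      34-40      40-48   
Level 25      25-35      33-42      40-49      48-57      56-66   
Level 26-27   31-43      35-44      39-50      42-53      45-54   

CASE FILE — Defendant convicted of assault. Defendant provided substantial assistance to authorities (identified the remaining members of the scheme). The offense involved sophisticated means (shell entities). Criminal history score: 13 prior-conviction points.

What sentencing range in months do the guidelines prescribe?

Base offense level for assault: 15.
§2 applies: 15 − 3 = 12.
§4 does not apply.
§5 applies (level before this adjustment is 12 < 18, so +1): 12 + 1 = 13.
Final offense level: 13.
Criminal history: 13 prior points → Category IV (13-16).
Level 13 falls in the 8-14 band.
Grid: Level 8-14 × Category IV = 23-29 months.

23-29 months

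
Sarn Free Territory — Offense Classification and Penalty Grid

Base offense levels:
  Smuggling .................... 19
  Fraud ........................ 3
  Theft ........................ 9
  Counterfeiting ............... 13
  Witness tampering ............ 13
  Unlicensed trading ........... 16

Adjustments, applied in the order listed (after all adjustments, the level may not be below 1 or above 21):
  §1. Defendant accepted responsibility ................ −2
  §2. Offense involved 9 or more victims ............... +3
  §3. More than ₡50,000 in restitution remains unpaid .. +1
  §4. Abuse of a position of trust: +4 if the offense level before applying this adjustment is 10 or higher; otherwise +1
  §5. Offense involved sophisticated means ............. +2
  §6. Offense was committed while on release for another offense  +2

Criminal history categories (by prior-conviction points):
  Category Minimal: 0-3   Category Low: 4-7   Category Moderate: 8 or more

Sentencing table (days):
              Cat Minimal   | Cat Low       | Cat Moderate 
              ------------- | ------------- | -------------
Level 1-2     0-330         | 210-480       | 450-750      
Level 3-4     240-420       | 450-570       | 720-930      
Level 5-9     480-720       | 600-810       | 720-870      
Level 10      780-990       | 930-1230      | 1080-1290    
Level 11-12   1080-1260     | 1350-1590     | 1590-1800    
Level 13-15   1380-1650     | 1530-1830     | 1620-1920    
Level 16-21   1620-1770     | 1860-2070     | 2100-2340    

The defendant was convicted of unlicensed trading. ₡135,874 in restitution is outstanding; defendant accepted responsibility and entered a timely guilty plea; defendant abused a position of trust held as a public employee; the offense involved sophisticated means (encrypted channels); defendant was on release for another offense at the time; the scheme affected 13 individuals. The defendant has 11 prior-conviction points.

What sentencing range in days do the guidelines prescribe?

2100-2340 days

Base offense level for unlicensed trading: 16.
§1 applies: 16 − 2 = 14.
§2 applies: 14 + 3 = 17.
§3 applies: 17 + 1 = 18.
§4 applies (level before this adjustment is 18 ≥ 10, so +4): 18 + 4 = 22.
§5 applies: 22 + 2 = 24.
§6 applies: 24 + 2 = 26.
Level 26 exceeds the maximum of 21; capped at 21.
Final offense level: 21.
Criminal history: 11 prior points → Category Moderate (8+).
Level 21 falls in the 16-21 band.
Grid: Level 16-21 × Category Moderate = 2100-2340 days.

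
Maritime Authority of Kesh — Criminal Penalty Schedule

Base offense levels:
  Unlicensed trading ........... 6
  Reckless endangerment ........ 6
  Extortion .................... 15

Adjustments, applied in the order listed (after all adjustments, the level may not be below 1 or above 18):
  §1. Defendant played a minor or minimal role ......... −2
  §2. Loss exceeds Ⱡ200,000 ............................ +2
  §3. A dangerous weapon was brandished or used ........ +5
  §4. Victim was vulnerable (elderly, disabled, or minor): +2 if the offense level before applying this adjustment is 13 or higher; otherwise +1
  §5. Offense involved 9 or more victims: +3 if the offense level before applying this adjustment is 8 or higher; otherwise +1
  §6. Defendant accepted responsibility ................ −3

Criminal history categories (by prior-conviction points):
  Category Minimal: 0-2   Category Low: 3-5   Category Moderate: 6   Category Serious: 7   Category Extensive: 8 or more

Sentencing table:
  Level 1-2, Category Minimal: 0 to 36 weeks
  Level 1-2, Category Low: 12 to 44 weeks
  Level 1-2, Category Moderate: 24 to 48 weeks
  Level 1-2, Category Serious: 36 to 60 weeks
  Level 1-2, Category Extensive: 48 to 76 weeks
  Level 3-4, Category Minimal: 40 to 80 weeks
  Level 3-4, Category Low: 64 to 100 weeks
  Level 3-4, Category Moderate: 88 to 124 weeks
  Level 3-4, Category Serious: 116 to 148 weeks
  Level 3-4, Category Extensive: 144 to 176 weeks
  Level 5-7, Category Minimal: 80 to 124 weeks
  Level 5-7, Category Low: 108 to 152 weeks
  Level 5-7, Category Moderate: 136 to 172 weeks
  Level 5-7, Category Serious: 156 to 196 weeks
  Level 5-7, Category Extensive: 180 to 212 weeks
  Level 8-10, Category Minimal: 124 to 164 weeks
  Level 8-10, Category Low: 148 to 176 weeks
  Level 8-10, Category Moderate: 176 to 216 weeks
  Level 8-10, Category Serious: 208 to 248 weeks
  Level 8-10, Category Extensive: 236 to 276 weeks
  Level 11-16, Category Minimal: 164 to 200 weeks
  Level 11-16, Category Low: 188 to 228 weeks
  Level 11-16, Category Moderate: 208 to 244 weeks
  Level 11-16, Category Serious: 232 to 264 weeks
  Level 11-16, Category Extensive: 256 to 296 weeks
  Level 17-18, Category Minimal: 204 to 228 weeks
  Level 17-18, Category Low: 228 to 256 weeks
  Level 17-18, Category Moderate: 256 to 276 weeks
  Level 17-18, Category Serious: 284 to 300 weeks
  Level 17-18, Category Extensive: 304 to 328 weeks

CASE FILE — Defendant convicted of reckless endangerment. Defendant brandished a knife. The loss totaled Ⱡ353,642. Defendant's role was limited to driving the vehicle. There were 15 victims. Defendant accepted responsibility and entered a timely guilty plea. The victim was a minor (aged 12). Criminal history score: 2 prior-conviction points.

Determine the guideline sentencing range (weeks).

Base offense level for reckless endangerment: 6.
§1 applies: 6 − 2 = 4.
§2 applies: 4 + 2 = 6.
§3 applies: 6 + 5 = 11.
§4 applies (level before this adjustment is 11 < 13, so +1): 11 + 1 = 12.
§5 applies (level before this adjustment is 12 ≥ 8, so +3): 12 + 3 = 15.
§6 applies: 15 − 3 = 12.
Final offense level: 12.
Criminal history: 2 prior points → Category Minimal (0-2).
Level 12 falls in the 11-16 band.
Grid: Level 11-16 × Category Minimal = 164-200 weeks.

164-200 weeks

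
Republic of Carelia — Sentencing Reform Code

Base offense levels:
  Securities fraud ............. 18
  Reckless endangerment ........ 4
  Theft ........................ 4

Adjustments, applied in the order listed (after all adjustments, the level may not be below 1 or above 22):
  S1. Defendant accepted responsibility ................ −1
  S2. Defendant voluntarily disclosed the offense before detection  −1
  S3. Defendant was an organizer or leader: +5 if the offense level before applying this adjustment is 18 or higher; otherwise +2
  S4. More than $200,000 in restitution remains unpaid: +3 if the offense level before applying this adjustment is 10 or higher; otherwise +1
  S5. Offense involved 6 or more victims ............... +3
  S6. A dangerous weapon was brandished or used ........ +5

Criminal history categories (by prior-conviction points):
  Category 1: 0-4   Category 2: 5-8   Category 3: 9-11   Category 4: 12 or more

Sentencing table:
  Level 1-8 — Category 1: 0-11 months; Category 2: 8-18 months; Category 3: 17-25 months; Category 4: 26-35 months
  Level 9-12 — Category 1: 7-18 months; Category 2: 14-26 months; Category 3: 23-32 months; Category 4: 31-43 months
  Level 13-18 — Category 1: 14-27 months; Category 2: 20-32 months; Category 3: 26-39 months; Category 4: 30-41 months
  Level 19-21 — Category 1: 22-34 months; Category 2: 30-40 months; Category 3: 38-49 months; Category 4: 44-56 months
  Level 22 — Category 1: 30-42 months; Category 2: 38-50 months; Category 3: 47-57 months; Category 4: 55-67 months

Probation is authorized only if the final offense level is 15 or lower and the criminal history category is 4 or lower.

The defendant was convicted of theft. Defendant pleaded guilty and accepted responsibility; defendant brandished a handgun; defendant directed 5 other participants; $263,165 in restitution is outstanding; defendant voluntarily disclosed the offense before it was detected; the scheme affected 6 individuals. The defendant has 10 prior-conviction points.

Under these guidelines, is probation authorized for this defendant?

Base offense level for theft: 4.
S1 applies: 4 − 1 = 3.
S2 applies: 3 − 1 = 2.
S3 applies (level before this adjustment is 2 < 18, so +2): 2 + 2 = 4.
S4 applies (level before this adjustment is 4 < 10, so +1): 4 + 1 = 5.
S5 applies: 5 + 3 = 8.
S6 applies: 8 + 5 = 13.
Final offense level: 13.
Criminal history: 10 prior points → Category 3 (9-11).
Level 13 falls in the 13-18 band.
Grid: Level 13-18 × Category 3 = 26-39 months.
Probation check: level 13 ≤ 15 and category 3 ≤ 4 → eligible.

Yes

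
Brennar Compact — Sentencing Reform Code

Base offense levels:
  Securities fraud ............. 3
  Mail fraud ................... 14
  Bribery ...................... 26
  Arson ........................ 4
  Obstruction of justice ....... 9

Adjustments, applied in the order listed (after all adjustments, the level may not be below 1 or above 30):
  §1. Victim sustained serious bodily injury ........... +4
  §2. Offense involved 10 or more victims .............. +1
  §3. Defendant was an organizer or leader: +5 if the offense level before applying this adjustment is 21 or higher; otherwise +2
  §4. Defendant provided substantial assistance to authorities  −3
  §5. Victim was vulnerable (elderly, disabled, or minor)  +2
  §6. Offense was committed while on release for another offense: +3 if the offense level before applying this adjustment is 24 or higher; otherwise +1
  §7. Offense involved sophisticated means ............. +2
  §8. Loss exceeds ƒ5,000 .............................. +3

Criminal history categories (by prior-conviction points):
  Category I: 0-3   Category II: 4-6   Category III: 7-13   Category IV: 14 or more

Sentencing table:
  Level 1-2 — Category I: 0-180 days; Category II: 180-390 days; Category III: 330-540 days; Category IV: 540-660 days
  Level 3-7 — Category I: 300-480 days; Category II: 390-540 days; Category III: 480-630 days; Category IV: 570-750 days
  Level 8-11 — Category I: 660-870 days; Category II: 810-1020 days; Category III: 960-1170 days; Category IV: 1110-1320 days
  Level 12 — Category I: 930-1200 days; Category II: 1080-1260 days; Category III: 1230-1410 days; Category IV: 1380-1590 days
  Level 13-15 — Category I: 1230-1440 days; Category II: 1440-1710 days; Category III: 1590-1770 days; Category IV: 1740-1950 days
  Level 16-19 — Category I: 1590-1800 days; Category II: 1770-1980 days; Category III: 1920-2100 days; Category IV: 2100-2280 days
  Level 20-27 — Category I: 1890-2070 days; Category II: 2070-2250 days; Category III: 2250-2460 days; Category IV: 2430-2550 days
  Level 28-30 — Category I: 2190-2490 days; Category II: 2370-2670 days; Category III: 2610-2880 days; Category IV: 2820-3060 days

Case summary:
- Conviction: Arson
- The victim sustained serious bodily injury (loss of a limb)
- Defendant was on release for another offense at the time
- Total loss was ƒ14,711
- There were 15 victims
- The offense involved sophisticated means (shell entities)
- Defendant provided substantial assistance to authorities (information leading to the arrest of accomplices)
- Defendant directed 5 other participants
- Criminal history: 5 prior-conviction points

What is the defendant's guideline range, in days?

1440-1710 days

Base offense level for arson: 4.
§1 applies: 4 + 4 = 8.
§2 applies: 8 + 1 = 9.
§3 applies (level before this adjustment is 9 < 21, so +2): 9 + 2 = 11.
§4 applies: 11 − 3 = 8.
§6 applies (level before this adjustment is 8 < 24, so +1): 8 + 1 = 9.
§7 applies: 9 + 2 = 11.
§8 applies: 11 + 3 = 14.
Final offense level: 14.
Criminal history: 5 prior points → Category II (4-6).
Level 14 falls in the 13-15 band.
Grid: Level 13-15 × Category II = 1440-1710 days.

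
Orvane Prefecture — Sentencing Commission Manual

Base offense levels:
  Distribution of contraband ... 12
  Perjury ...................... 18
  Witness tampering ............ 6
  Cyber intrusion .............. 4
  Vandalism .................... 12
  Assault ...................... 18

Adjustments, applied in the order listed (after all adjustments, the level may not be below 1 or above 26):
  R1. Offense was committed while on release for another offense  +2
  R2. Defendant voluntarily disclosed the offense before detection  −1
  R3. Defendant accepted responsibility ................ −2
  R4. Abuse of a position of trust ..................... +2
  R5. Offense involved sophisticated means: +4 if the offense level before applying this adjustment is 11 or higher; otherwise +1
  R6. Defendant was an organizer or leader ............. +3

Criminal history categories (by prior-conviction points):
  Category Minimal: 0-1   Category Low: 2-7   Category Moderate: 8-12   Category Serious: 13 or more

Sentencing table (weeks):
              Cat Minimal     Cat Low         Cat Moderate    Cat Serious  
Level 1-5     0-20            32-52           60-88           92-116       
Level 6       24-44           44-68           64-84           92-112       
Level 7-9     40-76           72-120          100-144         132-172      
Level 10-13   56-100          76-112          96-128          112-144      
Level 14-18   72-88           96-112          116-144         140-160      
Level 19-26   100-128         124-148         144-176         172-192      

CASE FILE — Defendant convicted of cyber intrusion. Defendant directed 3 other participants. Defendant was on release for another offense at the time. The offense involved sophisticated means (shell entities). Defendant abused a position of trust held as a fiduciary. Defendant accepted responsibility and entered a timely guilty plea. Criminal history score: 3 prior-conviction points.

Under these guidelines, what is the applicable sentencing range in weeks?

76-112 weeks

Base offense level for cyber intrusion: 4.
R1 applies: 4 + 2 = 6.
R3 applies: 6 − 2 = 4.
R4 applies: 4 + 2 = 6.
R5 applies (level before this adjustment is 6 < 11, so +1): 6 + 1 = 7.
R6 applies: 7 + 3 = 10.
Final offense level: 10.
Criminal history: 3 prior points → Category Low (2-7).
Level 10 falls in the 10-13 band.
Grid: Level 10-13 × Category Low = 76-112 weeks.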